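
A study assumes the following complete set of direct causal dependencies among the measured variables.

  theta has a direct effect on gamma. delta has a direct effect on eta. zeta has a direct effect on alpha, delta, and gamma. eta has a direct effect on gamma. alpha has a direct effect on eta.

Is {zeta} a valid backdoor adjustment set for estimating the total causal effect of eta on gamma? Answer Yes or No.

Backdoor paths from eta to gamma (paths whose first edge points into eta):
  P1: eta <- delta <- zeta -> gamma
  P2: eta <- alpha <- zeta -> gamma
Condition 1 (no descendant of eta in the set): holds — descendants of eta are {gamma}; none are in {zeta}.
Condition 2 (every backdoor path blocked by {zeta}):
  P1: blocked at fork node zeta ∈ conditioning set.
  P2: blocked at fork node zeta ∈ conditioning set.
{zeta} satisfies the backdoor criterion.

Yes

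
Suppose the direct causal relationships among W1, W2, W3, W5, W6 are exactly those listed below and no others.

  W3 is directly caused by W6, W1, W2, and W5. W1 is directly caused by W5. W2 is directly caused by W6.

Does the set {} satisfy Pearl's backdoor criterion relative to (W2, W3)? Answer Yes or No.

Backdoor paths from W2 to W3 (paths whose first edge points into W2):
  P1: W2 <- W6 -> W3
Condition 1 (no descendant of W2 in the set): holds — descendants of W2 are {W3}; none are in {}.
Condition 2 (every backdoor path blocked by {}):
  P1: open — no interior node is in the conditioning set.
{} does not satisfy the backdoor criterion.

No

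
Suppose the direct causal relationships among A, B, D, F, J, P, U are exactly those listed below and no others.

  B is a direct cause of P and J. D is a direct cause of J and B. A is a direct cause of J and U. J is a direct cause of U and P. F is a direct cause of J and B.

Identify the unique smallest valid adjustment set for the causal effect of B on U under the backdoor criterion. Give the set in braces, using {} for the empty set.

{D, F}

Variables eligible for adjustment (non-descendants of B, excluding B and U): {A, D, F}.
Backdoor paths from B to U:
  P1: B <- D -> J <- A -> U
  P2: B <- D -> J -> U
  P3: B <- F -> J <- A -> U
  P4: B <- F -> J -> U
The empty set is not sufficient: P2 (B <- D -> J -> U) has no collider blocking it and no conditioned non-collider, so it is open.
Try {D, F}:
  P1: blocked at fork node D ∈ conditioning set.
  P2: blocked at fork node D ∈ conditioning set.
  P3: blocked at fork node F ∈ conditioning set.
  P4: blocked at fork node F ∈ conditioning set.
{D, F} contains no descendant of B and blocks every backdoor path.
Every element of {D, F} is needed (dropping D leaves P2 open; dropping F leaves P4 open), so no proper subset is valid.
Among all size-2 subsets of the eligible variables, only {D, F} blocks every backdoor path, so it is the unique smallest valid adjustment set.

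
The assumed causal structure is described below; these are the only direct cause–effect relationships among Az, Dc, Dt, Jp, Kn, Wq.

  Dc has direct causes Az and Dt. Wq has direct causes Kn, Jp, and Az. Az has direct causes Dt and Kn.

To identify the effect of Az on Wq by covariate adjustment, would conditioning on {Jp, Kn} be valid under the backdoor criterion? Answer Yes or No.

Yes

Backdoor paths from Az to Wq (paths whose first edge points into Az):
  P1: Az <- Kn -> Wq
Condition 1 (no descendant of Az in the set): holds — descendants of Az are {Dc, Wq}; none are in {Jp, Kn}.
Condition 2 (every backdoor path blocked by {Jp, Kn}):
  P1: blocked at fork node Kn ∈ conditioning set.
{Jp, Kn} satisfies the backdoor criterion.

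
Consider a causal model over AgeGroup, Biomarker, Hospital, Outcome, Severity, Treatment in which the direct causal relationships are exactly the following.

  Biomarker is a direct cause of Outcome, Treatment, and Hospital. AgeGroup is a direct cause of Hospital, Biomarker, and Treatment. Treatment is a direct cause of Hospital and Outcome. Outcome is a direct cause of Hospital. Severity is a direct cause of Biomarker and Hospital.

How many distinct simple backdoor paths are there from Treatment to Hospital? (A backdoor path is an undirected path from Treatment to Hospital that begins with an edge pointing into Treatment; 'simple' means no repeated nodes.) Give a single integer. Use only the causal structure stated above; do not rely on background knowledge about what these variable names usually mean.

8

A backdoor path from Treatment to Hospital is any simple undirected path whose first edge points into Treatment (i.e. leaves Treatment via a parent).
Parents of Treatment: {AgeGroup, Biomarker}.
Enumerating:
  P1: Treatment <- AgeGroup -> Biomarker <- Severity -> Hospital
  P2: Treatment <- AgeGroup -> Biomarker -> Outcome -> Hospital
  P3: Treatment <- AgeGroup -> Biomarker -> Hospital
  P4: Treatment <- AgeGroup -> Hospital
  P5: Treatment <- Biomarker <- AgeGroup -> Hospital
  P6: Treatment <- Biomarker <- Severity -> Hospital
  P7: Treatment <- Biomarker -> Outcome -> Hospital
  P8: Treatment <- Biomarker -> Hospital
That exhausts the simple backdoor paths. Count: 8.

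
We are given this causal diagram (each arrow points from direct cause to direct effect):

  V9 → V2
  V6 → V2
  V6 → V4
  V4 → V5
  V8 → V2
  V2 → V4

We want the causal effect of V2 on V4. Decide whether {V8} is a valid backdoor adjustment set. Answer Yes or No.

Backdoor paths from V2 to V4 (paths whose first edge points into V2):
  P1: V2 <- V6 -> V4
Condition 1 (no descendant of V2 in the set): holds — descendants of V2 are {V4, V5}; none are in {V8}.
Condition 2 (every backdoor path blocked by {V8}):
  P1: open — no interior node is in the conditioning set.
{V8} does not satisfy the backdoor criterion.

No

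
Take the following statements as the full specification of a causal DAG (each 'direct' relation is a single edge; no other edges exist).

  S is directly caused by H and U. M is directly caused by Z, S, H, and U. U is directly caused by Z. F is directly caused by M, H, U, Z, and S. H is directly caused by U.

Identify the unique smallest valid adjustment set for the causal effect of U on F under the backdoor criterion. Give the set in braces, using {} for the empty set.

{Z}

Variables eligible for adjustment (non-descendants of U, excluding U and F): {Z}.
Backdoor paths from U to F:
  P1: U <- Z -> M <- H -> S -> F
  P2: U <- Z -> M <- H -> F
  P3: U <- Z -> M <- S <- H -> F
  P4: U <- Z -> M <- S -> F
  P5: U <- Z -> M -> F
  P6: U <- Z -> F
The empty set is not sufficient: P5 (U <- Z -> M -> F) has no collider blocking it and no conditioned non-collider, so it is open.
Try {Z}:
  P1: blocked at fork node Z ∈ conditioning set.
  P2: blocked at fork node Z ∈ conditioning set.
  P3: blocked at fork node Z ∈ conditioning set.
  P4: blocked at fork node Z ∈ conditioning set.
  P5: blocked at fork node Z ∈ conditioning set.
  P6: blocked at fork node Z ∈ conditioning set.
{Z} contains no descendant of U and blocks every backdoor path.
{Z} is the unique smallest valid adjustment set.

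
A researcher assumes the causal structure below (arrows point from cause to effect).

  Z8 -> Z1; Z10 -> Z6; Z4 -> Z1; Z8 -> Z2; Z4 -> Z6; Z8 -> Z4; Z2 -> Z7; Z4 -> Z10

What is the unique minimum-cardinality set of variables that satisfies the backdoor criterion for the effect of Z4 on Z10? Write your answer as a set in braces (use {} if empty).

{}

Variables eligible for adjustment (non-descendants of Z4, excluding Z4 and Z10): {Z2, Z7, Z8}.
Backdoor paths from Z4 to Z10:
  (none)
With no backdoor paths the empty set already satisfies the criterion, and it is trivially minimal.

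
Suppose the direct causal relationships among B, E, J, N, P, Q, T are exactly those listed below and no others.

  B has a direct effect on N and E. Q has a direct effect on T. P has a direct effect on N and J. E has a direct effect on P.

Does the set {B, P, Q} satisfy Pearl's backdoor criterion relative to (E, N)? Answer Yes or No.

No

Backdoor paths from E to N (paths whose first edge points into E):
  P1: E <- B -> N
Condition 1 (no descendant of E in the set): FAILS — P is a descendant of E.
Condition 2 (every backdoor path blocked by {B, P, Q}):
  P1: blocked at fork node B ∈ conditioning set.
{B, P, Q} does not satisfy the backdoor criterion.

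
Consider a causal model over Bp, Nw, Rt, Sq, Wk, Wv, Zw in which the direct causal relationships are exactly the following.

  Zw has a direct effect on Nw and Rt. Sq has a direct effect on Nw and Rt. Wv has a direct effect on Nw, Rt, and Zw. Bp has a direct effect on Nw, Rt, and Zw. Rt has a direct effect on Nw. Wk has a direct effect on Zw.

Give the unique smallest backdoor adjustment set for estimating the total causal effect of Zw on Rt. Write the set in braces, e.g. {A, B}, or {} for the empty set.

{Bp, Wv}

Variables eligible for adjustment (non-descendants of Zw, excluding Zw and Rt): {Bp, Sq, Wk, Wv}.
Backdoor paths from Zw to Rt:
  P1: Zw <- Bp -> Rt
  P2: Zw <- Bp -> Nw <- Wv -> Rt
  P3: Zw <- Bp -> Nw <- Sq -> Rt
  P4: Zw <- Bp -> Nw <- Rt
  P5: Zw <- Wv -> Rt
  P6: Zw <- Wv -> Nw <- Bp -> Rt
  P7: Zw <- Wv -> Nw <- Sq -> Rt
  P8: Zw <- Wv -> Nw <- Rt
The empty set is not sufficient: P1 (Zw <- Bp -> Rt) has no collider blocking it and no conditioned non-collider, so it is open.
Try {Bp, Wv}:
  P1: blocked at fork node Bp ∈ conditioning set.
  P2: blocked at fork node Bp ∈ conditioning set.
  P3: blocked at fork node Bp ∈ conditioning set.
  P4: blocked at fork node Bp ∈ conditioning set.
  P5: blocked at fork node Wv ∈ conditioning set.
  P6: blocked at fork node Wv ∈ conditioning set.
  P7: blocked at fork node Wv ∈ conditioning set.
  P8: blocked at fork node Wv ∈ conditioning set.
{Bp, Wv} contains no descendant of Zw and blocks every backdoor path.
Every element of {Bp, Wv} is needed (dropping Bp leaves P1 open; dropping Wv leaves P5 open), so no proper subset is valid.
Among all size-2 subsets of the eligible variables, only {Bp, Wv} blocks every backdoor path, so it is the unique smallest valid adjustment set.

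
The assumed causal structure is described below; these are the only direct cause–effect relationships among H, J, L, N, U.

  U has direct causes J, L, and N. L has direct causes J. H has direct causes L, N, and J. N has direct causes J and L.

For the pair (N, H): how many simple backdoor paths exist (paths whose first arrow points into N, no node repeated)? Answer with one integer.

A backdoor path from N to H is any simple undirected path whose first edge points into N (i.e. leaves N via a parent).
Parents of N: {J, L}.
Enumerating:
  P1: N <- J -> L -> H
  P2: N <- J -> H
  P3: N <- J -> U <- L -> H
  P4: N <- L <- J -> H
  P5: N <- L -> H
  P6: N <- L -> U <- J -> H
That exhausts the simple backdoor paths. Count: 6.

6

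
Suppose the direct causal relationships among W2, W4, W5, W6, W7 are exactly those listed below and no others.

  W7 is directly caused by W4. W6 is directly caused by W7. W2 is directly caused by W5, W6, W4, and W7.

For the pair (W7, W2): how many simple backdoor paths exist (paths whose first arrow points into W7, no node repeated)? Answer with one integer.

1

A backdoor path from W7 to W2 is any simple undirected path whose first edge points into W7 (i.e. leaves W7 via a parent).
Parents of W7: {W4}.
Enumerating:
  P1: W7 <- W4 -> W2
That exhausts the simple backdoor paths. Count: 1.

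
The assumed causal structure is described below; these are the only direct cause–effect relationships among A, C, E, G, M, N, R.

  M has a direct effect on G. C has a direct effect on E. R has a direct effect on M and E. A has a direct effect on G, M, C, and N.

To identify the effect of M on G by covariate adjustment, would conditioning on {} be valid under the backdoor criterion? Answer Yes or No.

Backdoor paths from M to G (paths whose first edge points into M):
  P1: M <- A -> G
  P2: M <- R -> E <- C <- A -> G
Condition 1 (no descendant of M in the set): holds — descendants of M are {G}; none are in {}.
Condition 2 (every backdoor path blocked by {}):
  P1: open — no interior node is in the conditioning set.
  P2: blocked at collider E (neither it nor any descendant is in the conditioning set).
{} does not satisfy the backdoor criterion.

No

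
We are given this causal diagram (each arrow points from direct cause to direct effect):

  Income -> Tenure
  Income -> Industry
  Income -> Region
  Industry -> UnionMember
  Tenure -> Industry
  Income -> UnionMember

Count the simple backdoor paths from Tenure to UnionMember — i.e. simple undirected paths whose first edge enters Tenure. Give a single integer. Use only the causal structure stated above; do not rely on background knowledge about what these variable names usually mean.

A backdoor path from Tenure to UnionMember is any simple undirected path whose first edge points into Tenure (i.e. leaves Tenure via a parent).
Parents of Tenure: {Income}.
Enumerating:
  P1: Tenure <- Income -> Industry -> UnionMember
  P2: Tenure <- Income -> UnionMember
That exhausts the simple backdoor paths. Count: 2.

2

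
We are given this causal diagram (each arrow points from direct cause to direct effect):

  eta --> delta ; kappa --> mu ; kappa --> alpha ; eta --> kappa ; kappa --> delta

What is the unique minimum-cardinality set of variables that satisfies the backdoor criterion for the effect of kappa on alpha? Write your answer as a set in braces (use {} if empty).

Variables eligible for adjustment (non-descendants of kappa, excluding kappa and alpha): {eta}.
Backdoor paths from kappa to alpha:
  (none)
With no backdoor paths the empty set already satisfies the criterion, and it is trivially minimal.

{}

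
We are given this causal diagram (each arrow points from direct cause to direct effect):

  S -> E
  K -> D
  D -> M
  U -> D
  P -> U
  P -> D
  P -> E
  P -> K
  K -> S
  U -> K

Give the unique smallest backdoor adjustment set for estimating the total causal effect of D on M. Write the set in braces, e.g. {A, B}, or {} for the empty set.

Variables eligible for adjustment (non-descendants of D, excluding D and M): {E, K, P, S, U}.
Backdoor paths from D to M:
  (none)
With no backdoor paths the empty set already satisfies the criterion, and it is trivially minimal.

{}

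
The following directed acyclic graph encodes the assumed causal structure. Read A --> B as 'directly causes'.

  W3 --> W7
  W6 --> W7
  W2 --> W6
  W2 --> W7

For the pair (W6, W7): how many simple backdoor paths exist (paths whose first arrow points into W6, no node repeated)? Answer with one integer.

1

A backdoor path from W6 to W7 is any simple undirected path whose first edge points into W6 (i.e. leaves W6 via a parent).
Parents of W6: {W2}.
Enumerating:
  P1: W6 <- W2 -> W7
That exhausts the simple backdoor paths. Count: 1.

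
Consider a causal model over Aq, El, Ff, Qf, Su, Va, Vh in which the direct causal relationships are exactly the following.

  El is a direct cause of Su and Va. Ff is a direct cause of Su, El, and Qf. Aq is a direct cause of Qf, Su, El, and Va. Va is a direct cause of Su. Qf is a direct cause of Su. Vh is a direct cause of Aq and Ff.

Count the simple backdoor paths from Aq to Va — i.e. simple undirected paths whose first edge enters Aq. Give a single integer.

6

A backdoor path from Aq to Va is any simple undirected path whose first edge points into Aq (i.e. leaves Aq via a parent).
Parents of Aq: {Vh}.
Enumerating:
  P1: Aq <- Vh -> Ff -> El -> Va
  P2: Aq <- Vh -> Ff -> El -> Su <- Va
  P3: Aq <- Vh -> Ff -> Qf -> Su <- El -> Va
  P4: Aq <- Vh -> Ff -> Qf -> Su <- Va
  P5: Aq <- Vh -> Ff -> Su <- El -> Va
  P6: Aq <- Vh -> Ff -> Su <- Va
That exhausts the simple backdoor paths. Count: 6.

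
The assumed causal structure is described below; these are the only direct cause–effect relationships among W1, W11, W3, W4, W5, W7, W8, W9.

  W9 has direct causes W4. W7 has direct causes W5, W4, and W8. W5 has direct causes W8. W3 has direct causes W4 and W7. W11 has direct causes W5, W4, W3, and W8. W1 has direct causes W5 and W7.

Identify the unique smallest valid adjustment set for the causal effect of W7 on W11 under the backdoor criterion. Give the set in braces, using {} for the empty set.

{W4, W5, W8}

Variables eligible for adjustment (non-descendants of W7, excluding W7 and W11): {W4, W5, W8, W9}.
Backdoor paths from W7 to W11:
  P1: W7 <- W4 -> W3 -> W11
  P2: W7 <- W4 -> W11
  P3: W7 <- W8 -> W5 -> W11
  P4: W7 <- W8 -> W11
  P5: W7 <- W5 <- W8 -> W11
  P6: W7 <- W5 -> W11
The empty set is not sufficient: P1 (W7 <- W4 -> W3 -> W11) has no collider blocking it and no conditioned non-collider, so it is open.
Try {W4, W5, W8}:
  P1: blocked at fork node W4 ∈ conditioning set.
  P2: blocked at fork node W4 ∈ conditioning set.
  P3: blocked at fork node W8 ∈ conditioning set.
  P4: blocked at fork node W8 ∈ conditioning set.
  P5: blocked at chain node W5 ∈ conditioning set.
  P6: blocked at fork node W5 ∈ conditioning set.
{W4, W5, W8} contains no descendant of W7 and blocks every backdoor path.
Every element of {W4, W5, W8} is needed (dropping W4 leaves P1 open; dropping W5 leaves P6 open; dropping W8 leaves P4 open), so no proper subset is valid.
Among all size-3 subsets of the eligible variables, only {W4, W5, W8} blocks every backdoor path, so it is the unique smallest valid adjustment set.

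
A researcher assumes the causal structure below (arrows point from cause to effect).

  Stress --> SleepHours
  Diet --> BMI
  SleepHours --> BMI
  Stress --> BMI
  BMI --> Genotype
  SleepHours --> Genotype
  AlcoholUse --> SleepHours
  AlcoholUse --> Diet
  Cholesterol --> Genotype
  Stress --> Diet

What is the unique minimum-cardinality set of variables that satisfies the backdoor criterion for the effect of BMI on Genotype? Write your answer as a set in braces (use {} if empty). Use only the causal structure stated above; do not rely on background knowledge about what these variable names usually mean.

{SleepHours}

Variables eligible for adjustment (non-descendants of BMI, excluding BMI and Genotype): {AlcoholUse, Cholesterol, Diet, SleepHours, Stress}.
Backdoor paths from BMI to Genotype:
  P1: BMI <- Stress -> SleepHours -> Genotype
  P2: BMI <- Stress -> Diet <- AlcoholUse -> SleepHours -> Genotype
  P3: BMI <- SleepHours -> Genotype
  P4: BMI <- Diet <- AlcoholUse -> SleepHours -> Genotype
  P5: BMI <- Diet <- Stress -> SleepHours -> Genotype
The empty set is not sufficient: P1 (BMI <- Stress -> SleepHours -> Genotype) has no collider blocking it and no conditioned non-collider, so it is open.
Try {SleepHours}:
  P1: blocked at chain node SleepHours ∈ conditioning set.
  P2: blocked at collider Diet (neither it nor any descendant is in the conditioning set).
  P3: blocked at fork node SleepHours ∈ conditioning set.
  P4: blocked at chain node SleepHours ∈ conditioning set.
  P5: blocked at chain node SleepHours ∈ conditioning set.
{SleepHours} contains no descendant of BMI and blocks every backdoor path.
No other singleton works — e.g. {AlcoholUse} leaves P1 open — so {SleepHours} is the unique smallest valid adjustment set.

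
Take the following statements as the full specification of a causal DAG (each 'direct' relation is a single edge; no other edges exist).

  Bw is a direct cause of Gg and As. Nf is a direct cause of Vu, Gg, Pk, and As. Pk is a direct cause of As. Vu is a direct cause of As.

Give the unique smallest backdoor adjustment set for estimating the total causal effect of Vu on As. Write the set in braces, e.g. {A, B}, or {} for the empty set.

Variables eligible for adjustment (non-descendants of Vu, excluding Vu and As): {Bw, Gg, Nf, Pk}.
Backdoor paths from Vu to As:
  P1: Vu <- Nf -> Pk -> As
  P2: Vu <- Nf -> As
  P3: Vu <- Nf -> Gg <- Bw -> As
The empty set is not sufficient: P1 (Vu <- Nf -> Pk -> As) has no collider blocking it and no conditioned non-collider, so it is open.
Try {Nf}:
  P1: blocked at fork node Nf ∈ conditioning set.
  P2: blocked at fork node Nf ∈ conditioning set.
  P3: blocked at fork node Nf ∈ conditioning set.
{Nf} contains no descendant of Vu and blocks every backdoor path.
No other singleton works — e.g. {Pk} leaves P2 open — so {Nf} is the unique smallest valid adjustment set.

{Nf}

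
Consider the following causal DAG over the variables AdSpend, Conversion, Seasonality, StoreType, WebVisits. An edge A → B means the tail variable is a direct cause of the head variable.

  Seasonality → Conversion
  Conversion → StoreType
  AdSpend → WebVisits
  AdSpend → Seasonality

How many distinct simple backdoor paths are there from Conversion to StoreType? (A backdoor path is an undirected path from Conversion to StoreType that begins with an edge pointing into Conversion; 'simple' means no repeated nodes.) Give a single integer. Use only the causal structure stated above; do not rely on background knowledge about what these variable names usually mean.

0

A backdoor path from Conversion to StoreType is any simple undirected path whose first edge points into Conversion (i.e. leaves Conversion via a parent).
Parents of Conversion: {Seasonality}.
No simple path from any parent of Conversion reaches StoreType without revisiting Conversion, so there are no backdoor paths.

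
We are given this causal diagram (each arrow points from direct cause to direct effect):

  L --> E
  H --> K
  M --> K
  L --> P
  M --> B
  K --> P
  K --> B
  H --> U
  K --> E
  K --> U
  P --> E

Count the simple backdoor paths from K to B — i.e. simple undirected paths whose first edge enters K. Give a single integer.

1

A backdoor path from K to B is any simple undirected path whose first edge points into K (i.e. leaves K via a parent).
Parents of K: {H, M}.
Enumerating:
  P1: K <- M -> B
That exhausts the simple backdoor paths. Count: 1.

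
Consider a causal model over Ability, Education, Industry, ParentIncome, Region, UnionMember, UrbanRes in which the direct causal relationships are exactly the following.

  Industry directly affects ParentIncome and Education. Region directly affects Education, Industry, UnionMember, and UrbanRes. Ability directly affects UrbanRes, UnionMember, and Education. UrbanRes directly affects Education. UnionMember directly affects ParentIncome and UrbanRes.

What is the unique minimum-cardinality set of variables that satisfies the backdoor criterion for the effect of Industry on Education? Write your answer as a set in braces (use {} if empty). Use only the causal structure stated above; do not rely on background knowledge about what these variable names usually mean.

{Region}

Variables eligible for adjustment (non-descendants of Industry, excluding Industry and Education): {Ability, Region, UnionMember, UrbanRes}.
Backdoor paths from Industry to Education:
  P1: Industry <- Region -> UnionMember <- Ability -> UrbanRes -> Education
  P2: Industry <- Region -> UnionMember <- Ability -> Education
  P3: Industry <- Region -> UnionMember -> UrbanRes <- Ability -> Education
  P4: Industry <- Region -> UnionMember -> UrbanRes -> Education
  P5: Industry <- Region -> UrbanRes <- Ability -> Education
  P6: Industry <- Region -> UrbanRes <- UnionMember <- Ability -> Education
  P7: Industry <- Region -> UrbanRes -> Education
  P8: Industry <- Region -> Education
The empty set is not sufficient: P4 (Industry <- Region -> UnionMember -> UrbanRes -> Education) has no collider blocking it and no conditioned non-collider, so it is open.
Try {Region}:
  P1: blocked at fork node Region ∈ conditioning set.
  P2: blocked at fork node Region ∈ conditioning set.
  P3: blocked at fork node Region ∈ conditioning set.
  P4: blocked at fork node Region ∈ conditioning set.
  P5: blocked at fork node Region ∈ conditioning set.
  P6: blocked at fork node Region ∈ conditioning set.
  P7: blocked at fork node Region ∈ conditioning set.
  P8: blocked at fork node Region ∈ conditioning set.
{Region} contains no descendant of Industry and blocks every backdoor path.
No other singleton works — e.g. {Ability} leaves P4 open — so {Region} is the unique smallest valid adjustment set.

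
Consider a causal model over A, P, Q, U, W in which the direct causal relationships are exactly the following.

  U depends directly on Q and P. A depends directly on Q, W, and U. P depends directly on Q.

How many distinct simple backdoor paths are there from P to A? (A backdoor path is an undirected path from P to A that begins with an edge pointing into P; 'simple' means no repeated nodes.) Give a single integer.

A backdoor path from P to A is any simple undirected path whose first edge points into P (i.e. leaves P via a parent).
Parents of P: {Q}.
Enumerating:
  P1: P <- Q -> U -> A
  P2: P <- Q -> A
That exhausts the simple backdoor paths. Count: 2.

2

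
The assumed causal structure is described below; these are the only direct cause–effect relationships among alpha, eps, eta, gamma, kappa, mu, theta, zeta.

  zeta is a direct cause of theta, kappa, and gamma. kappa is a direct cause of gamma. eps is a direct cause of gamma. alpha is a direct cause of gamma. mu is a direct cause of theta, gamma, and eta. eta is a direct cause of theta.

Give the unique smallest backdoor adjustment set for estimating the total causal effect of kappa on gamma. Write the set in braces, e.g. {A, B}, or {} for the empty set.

{zeta}

Variables eligible for adjustment (non-descendants of kappa, excluding kappa and gamma): {alpha, eps, eta, mu, theta, zeta}.
Backdoor paths from kappa to gamma:
  P1: kappa <- zeta -> gamma
  P2: kappa <- zeta -> theta <- mu -> gamma
  P3: kappa <- zeta -> theta <- eta <- mu -> gamma
The empty set is not sufficient: P1 (kappa <- zeta -> gamma) has no collider blocking it and no conditioned non-collider, so it is open.
Try {zeta}:
  P1: blocked at fork node zeta ∈ conditioning set.
  P2: blocked at fork node zeta ∈ conditioning set.
  P3: blocked at fork node zeta ∈ conditioning set.
{zeta} contains no descendant of kappa and blocks every backdoor path.
No other singleton works — e.g. {eps} leaves P1 open — so {zeta} is the unique smallest valid adjustment set.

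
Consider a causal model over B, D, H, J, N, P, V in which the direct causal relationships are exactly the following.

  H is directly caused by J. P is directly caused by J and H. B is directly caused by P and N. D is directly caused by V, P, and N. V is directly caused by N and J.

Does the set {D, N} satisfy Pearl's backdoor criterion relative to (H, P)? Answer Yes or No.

No

Backdoor paths from H to P (paths whose first edge points into H):
  P1: H <- J -> P
  P2: H <- J -> V <- N -> B <- P
  P3: H <- J -> V <- N -> D <- P
  P4: H <- J -> V -> D <- N -> B <- P
  P5: H <- J -> V -> D <- P
Condition 1 (no descendant of H in the set): FAILS — D is a descendant of H.
Condition 2 (every backdoor path blocked by {D, N}):
  P1: open — no interior node is in the conditioning set.
  P2: blocked at fork node N ∈ conditioning set.
  P3: blocked at fork node N ∈ conditioning set.
  P4: blocked at fork node N ∈ conditioning set.
  P5: open — collider(s) D are conditioned on (or have a conditioned descendant) and no non-collider on the path is in the set.
{D, N} does not satisfy the backdoor criterion.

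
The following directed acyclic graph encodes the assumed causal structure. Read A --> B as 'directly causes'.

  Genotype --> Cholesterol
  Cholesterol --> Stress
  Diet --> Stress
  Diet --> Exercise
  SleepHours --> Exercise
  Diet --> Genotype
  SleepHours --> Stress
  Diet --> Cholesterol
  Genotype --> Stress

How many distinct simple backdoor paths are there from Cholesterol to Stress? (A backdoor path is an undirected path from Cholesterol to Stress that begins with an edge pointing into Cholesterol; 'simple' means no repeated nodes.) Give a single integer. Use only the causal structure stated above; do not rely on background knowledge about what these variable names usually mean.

6

A backdoor path from Cholesterol to Stress is any simple undirected path whose first edge points into Cholesterol (i.e. leaves Cholesterol via a parent).
Parents of Cholesterol: {Diet, Genotype}.
Enumerating:
  P1: Cholesterol <- Diet -> Genotype -> Stress
  P2: Cholesterol <- Diet -> Exercise <- SleepHours -> Stress
  P3: Cholesterol <- Diet -> Stress
  P4: Cholesterol <- Genotype <- Diet -> Exercise <- SleepHours -> Stress
  P5: Cholesterol <- Genotype <- Diet -> Stress
  P6: Cholesterol <- Genotype -> Stress
That exhausts the simple backdoor paths. Count: 6.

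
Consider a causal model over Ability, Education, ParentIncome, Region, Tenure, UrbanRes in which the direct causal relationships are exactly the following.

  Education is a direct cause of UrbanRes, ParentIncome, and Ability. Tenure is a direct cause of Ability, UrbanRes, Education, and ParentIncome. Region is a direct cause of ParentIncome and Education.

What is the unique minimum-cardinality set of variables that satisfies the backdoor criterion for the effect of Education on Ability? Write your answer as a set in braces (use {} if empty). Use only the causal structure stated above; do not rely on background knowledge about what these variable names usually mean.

Variables eligible for adjustment (non-descendants of Education, excluding Education and Ability): {Region, Tenure}.
Backdoor paths from Education to Ability:
  P1: Education <- Region -> ParentIncome <- Tenure -> Ability
  P2: Education <- Tenure -> Ability
The empty set is not sufficient: P2 (Education <- Tenure -> Ability) has no collider blocking it and no conditioned non-collider, so it is open.
Try {Tenure}:
  P1: blocked at collider ParentIncome (neither it nor any descendant is in the conditioning set).
  P2: blocked at fork node Tenure ∈ conditioning set.
{Tenure} contains no descendant of Education and blocks every backdoor path.
No other singleton works — e.g. {Region} leaves P2 open — so {Tenure} is the unique smallest valid adjustment set.

{Tenure}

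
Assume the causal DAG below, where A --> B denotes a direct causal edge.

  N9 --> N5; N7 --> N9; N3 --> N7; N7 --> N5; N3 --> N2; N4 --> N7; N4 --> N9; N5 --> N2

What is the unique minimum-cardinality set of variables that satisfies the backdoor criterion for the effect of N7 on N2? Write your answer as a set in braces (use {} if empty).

{N3, N4}

Variables eligible for adjustment (non-descendants of N7, excluding N7 and N2): {N3, N4}.
Backdoor paths from N7 to N2:
  P1: N7 <- N4 -> N9 -> N5 -> N2
  P2: N7 <- N3 -> N2
The empty set is not sufficient: P1 (N7 <- N4 -> N9 -> N5 -> N2) has no collider blocking it and no conditioned non-collider, so it is open.
Try {N3, N4}:
  P1: blocked at fork node N4 ∈ conditioning set.
  P2: blocked at fork node N3 ∈ conditioning set.
{N3, N4} contains no descendant of N7 and blocks every backdoor path.
Every element of {N3, N4} is needed (dropping N3 leaves P2 open; dropping N4 leaves P1 open), so no proper subset is valid.
Among all size-2 subsets of the eligible variables, only {N3, N4} blocks every backdoor path, so it is the unique smallest valid adjustment set.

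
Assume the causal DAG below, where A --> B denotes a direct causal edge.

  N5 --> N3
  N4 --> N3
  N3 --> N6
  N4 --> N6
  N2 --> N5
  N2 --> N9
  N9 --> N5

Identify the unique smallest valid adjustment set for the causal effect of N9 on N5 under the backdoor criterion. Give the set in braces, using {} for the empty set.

{N2}

Variables eligible for adjustment (non-descendants of N9, excluding N9 and N5): {N2, N4}.
Backdoor paths from N9 to N5:
  P1: N9 <- N2 -> N5
The empty set is not sufficient: P1 (N9 <- N2 -> N5) has no collider blocking it and no conditioned non-collider, so it is open.
Try {N2}:
  P1: blocked at fork node N2 ∈ conditioning set.
{N2} contains no descendant of N9 and blocks every backdoor path.
No other singleton works — e.g. {N4} leaves P1 open — so {N2} is the unique smallest valid adjustment set.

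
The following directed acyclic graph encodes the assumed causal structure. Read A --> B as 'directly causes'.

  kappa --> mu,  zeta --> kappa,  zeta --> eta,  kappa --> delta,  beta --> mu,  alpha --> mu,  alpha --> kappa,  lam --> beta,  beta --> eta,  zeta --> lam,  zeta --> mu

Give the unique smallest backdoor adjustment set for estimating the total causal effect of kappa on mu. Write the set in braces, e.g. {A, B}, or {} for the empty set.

{alpha, zeta}

Variables eligible for adjustment (non-descendants of kappa, excluding kappa and mu): {alpha, beta, eta, lam, zeta}.
Backdoor paths from kappa to mu:
  P1: kappa <- alpha -> mu
  P2: kappa <- zeta -> lam -> beta -> mu
  P3: kappa <- zeta -> eta <- beta -> mu
  P4: kappa <- zeta -> mu
The empty set is not sufficient: P1 (kappa <- alpha -> mu) has no collider blocking it and no conditioned non-collider, so it is open.
Try {alpha, zeta}:
  P1: blocked at fork node alpha ∈ conditioning set.
  P2: blocked at fork node zeta ∈ conditioning set.
  P3: blocked at fork node zeta ∈ conditioning set.
  P4: blocked at fork node zeta ∈ conditioning set.
{alpha, zeta} contains no descendant of kappa and blocks every backdoor path.
Every element of {alpha, zeta} is needed (dropping alpha leaves P1 open; dropping zeta leaves P2 open), so no proper subset is valid.
Among all size-2 subsets of the eligible variables, only {alpha, zeta} blocks every backdoor path, so it is the unique smallest valid adjustment set.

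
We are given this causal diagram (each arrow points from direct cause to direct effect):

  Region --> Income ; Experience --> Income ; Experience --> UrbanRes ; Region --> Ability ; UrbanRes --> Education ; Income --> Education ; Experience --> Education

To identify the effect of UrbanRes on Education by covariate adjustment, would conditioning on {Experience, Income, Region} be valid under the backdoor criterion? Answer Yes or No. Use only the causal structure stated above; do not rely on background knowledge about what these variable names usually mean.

Yes

Backdoor paths from UrbanRes to Education (paths whose first edge points into UrbanRes):
  P1: UrbanRes <- Experience -> Income -> Education
  P2: UrbanRes <- Experience -> Education
Condition 1 (no descendant of UrbanRes in the set): holds — descendants of UrbanRes are {Education}; none are in {Experience, Income, Region}.
Condition 2 (every backdoor path blocked by {Experience, Income, Region}):
  P1: blocked at fork node Experience ∈ conditioning set.
  P2: blocked at fork node Experience ∈ conditioning set.
{Experience, Income, Region} satisfies the backdoor criterion.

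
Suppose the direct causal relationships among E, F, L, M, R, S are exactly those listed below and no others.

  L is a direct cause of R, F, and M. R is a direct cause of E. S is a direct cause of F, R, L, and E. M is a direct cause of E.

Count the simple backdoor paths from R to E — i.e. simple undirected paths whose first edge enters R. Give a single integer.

6

A backdoor path from R to E is any simple undirected path whose first edge points into R (i.e. leaves R via a parent).
Parents of R: {L, S}.
Enumerating:
  P1: R <- S -> L -> M -> E
  P2: R <- S -> F <- L -> M -> E
  P3: R <- S -> E
  P4: R <- L <- S -> E
  P5: R <- L -> M -> E
  P6: R <- L -> F <- S -> E
That exhausts the simple backdoor paths. Count: 6.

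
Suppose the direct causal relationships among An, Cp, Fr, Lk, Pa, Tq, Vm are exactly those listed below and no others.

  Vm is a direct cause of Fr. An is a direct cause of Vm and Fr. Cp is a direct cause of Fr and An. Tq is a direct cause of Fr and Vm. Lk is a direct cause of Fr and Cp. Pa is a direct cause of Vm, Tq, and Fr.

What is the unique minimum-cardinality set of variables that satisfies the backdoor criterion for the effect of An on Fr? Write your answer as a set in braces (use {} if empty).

Variables eligible for adjustment (non-descendants of An, excluding An and Fr): {Cp, Lk, Pa, Tq}.
Backdoor paths from An to Fr:
  P1: An <- Cp <- Lk -> Fr
  P2: An <- Cp -> Fr
The empty set is not sufficient: P1 (An <- Cp <- Lk -> Fr) has no collider blocking it and no conditioned non-collider, so it is open.
Try {Cp}:
  P1: blocked at chain node Cp ∈ conditioning set.
  P2: blocked at fork node Cp ∈ conditioning set.
{Cp} contains no descendant of An and blocks every backdoor path.
No other singleton works — e.g. {Lk} leaves P2 open — so {Cp} is the unique smallest valid adjustment set.

{Cp}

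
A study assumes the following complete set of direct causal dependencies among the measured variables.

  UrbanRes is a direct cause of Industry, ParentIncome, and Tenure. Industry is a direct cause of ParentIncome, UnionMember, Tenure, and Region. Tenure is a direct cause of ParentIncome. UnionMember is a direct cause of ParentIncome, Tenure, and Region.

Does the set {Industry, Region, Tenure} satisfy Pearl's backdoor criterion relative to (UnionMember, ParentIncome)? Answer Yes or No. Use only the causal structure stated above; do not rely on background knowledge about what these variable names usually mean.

Backdoor paths from UnionMember to ParentIncome (paths whose first edge points into UnionMember):
  P1: UnionMember <- Industry <- UrbanRes -> Tenure -> ParentIncome
  P2: UnionMember <- Industry <- UrbanRes -> ParentIncome
  P3: UnionMember <- Industry -> Tenure <- UrbanRes -> ParentIncome
  P4: UnionMember <- Industry -> Tenure -> ParentIncome
  P5: UnionMember <- Industry -> ParentIncome
Condition 1 (no descendant of UnionMember in the set): FAILS — Region and Tenure are descendants of UnionMember.
Condition 2 (every backdoor path blocked by {Industry, Region, Tenure}):
  P1: blocked at chain node Industry ∈ conditioning set.
  P2: blocked at chain node Industry ∈ conditioning set.
  P3: blocked at fork node Industry ∈ conditioning set.
  P4: blocked at fork node Industry ∈ conditioning set.
  P5: blocked at fork node Industry ∈ conditioning set.
{Industry, Region, Tenure} does not satisfy the backdoor criterion.

No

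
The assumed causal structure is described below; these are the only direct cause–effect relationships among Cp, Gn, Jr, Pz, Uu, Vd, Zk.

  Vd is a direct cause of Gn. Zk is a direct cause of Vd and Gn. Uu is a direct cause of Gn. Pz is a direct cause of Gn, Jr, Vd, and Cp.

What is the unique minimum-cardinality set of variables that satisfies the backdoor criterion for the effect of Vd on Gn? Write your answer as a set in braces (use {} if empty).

Variables eligible for adjustment (non-descendants of Vd, excluding Vd and Gn): {Cp, Jr, Pz, Uu, Zk}.
Backdoor paths from Vd to Gn:
  P1: Vd <- Zk -> Gn
  P2: Vd <- Pz -> Gn
The empty set is not sufficient: P1 (Vd <- Zk -> Gn) has no collider blocking it and no conditioned non-collider, so it is open.
Try {Pz, Zk}:
  P1: blocked at fork node Zk ∈ conditioning set.
  P2: blocked at fork node Pz ∈ conditioning set.
{Pz, Zk} contains no descendant of Vd and blocks every backdoor path.
Every element of {Pz, Zk} is needed (dropping Pz leaves P2 open; dropping Zk leaves P1 open), so no proper subset is valid.
Among all size-2 subsets of the eligible variables, only {Pz, Zk} blocks every backdoor path, so it is the unique smallest valid adjustment set.

{Pz, Zk}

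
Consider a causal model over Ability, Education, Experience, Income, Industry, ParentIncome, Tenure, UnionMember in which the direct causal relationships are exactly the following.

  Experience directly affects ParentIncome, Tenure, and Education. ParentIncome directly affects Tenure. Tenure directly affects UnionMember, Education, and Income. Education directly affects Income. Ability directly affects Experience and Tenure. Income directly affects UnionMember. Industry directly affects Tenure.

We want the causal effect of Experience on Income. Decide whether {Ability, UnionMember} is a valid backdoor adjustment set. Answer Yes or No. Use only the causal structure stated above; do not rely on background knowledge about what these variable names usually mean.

No

Backdoor paths from Experience to Income (paths whose first edge points into Experience):
  P1: Experience <- Ability -> Tenure -> Education -> Income
  P2: Experience <- Ability -> Tenure -> Income
  P3: Experience <- Ability -> Tenure -> UnionMember <- Income
Condition 1 (no descendant of Experience in the set): FAILS — UnionMember is a descendant of Experience.
Condition 2 (every backdoor path blocked by {Ability, UnionMember}):
  P1: blocked at fork node Ability ∈ conditioning set.
  P2: blocked at fork node Ability ∈ conditioning set.
  P3: blocked at fork node Ability ∈ conditioning set.
{Ability, UnionMember} does not satisfy the backdoor criterion.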